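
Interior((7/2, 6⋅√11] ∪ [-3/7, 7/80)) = (-3/7, 7/80) ∪ (7/2, 6⋅√11)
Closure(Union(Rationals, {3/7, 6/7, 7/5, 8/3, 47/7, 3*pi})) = Reals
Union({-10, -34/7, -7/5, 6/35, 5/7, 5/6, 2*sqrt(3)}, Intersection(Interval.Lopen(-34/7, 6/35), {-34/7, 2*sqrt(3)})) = {-10, -34/7, -7/5, 6/35, 5/7, 5/6, 2*sqrt(3)}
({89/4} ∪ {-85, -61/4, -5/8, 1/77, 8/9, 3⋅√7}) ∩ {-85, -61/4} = {-85, -61/4}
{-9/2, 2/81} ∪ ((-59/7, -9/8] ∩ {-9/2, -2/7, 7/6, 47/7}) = {-9/2, 2/81}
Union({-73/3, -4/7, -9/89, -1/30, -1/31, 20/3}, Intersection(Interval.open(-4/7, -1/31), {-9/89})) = {-73/3, -4/7, -9/89, -1/30, -1/31, 20/3}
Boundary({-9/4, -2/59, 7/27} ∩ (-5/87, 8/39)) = {-2/59}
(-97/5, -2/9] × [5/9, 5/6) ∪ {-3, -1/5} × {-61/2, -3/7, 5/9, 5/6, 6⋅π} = ((-97/5, -2/9] × [5/9, 5/6)) ∪ ({-3, -1/5} × {-61/2, -3/7, 5/9, 5/6, 6⋅π})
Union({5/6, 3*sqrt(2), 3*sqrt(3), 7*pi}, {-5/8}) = {-5/8, 5/6, 3*sqrt(2), 3*sqrt(3), 7*pi}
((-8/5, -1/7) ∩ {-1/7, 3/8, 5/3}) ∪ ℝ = ℝ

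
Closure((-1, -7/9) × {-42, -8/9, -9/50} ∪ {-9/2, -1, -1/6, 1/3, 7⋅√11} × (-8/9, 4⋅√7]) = ([-1, -7/9] × {-42, -8/9, -9/50}) ∪ ({-9/2, -1, -1/6, 1/3, 7⋅√11} × [-8/9, 4⋅√7])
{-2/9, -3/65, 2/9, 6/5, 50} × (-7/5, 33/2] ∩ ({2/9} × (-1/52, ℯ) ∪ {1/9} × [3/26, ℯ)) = {2/9} × (-1/52, ℯ)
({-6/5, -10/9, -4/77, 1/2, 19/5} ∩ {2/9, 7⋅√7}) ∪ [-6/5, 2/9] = [-6/5, 2/9]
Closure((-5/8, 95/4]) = [-5/8, 95/4]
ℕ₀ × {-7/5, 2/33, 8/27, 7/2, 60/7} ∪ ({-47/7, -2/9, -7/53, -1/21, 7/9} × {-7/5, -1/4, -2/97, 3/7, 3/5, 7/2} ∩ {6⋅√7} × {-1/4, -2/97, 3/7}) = ℕ₀ × {-7/5, 2/33, 8/27, 7/2, 60/7}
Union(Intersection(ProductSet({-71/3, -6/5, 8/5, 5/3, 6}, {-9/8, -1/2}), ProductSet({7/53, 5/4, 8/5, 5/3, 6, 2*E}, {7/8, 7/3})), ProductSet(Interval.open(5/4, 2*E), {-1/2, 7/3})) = ProductSet(Interval.open(5/4, 2*E), {-1/2, 7/3})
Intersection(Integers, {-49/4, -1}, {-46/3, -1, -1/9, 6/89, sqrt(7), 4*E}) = {-1}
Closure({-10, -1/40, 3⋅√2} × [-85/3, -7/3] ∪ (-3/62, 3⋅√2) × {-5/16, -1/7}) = ([-3/62, 3⋅√2] × {-5/16, -1/7}) ∪ ({-10, -1/40, 3⋅√2} × [-85/3, -7/3])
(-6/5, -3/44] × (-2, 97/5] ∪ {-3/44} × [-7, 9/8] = ({-3/44} × [-7, 9/8]) ∪ ((-6/5, -3/44] × (-2, 97/5])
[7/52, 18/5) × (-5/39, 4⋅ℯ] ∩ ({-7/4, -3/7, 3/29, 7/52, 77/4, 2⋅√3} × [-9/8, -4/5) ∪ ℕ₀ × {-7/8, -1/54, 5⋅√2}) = {1, 2, 3} × {-1/54, 5⋅√2}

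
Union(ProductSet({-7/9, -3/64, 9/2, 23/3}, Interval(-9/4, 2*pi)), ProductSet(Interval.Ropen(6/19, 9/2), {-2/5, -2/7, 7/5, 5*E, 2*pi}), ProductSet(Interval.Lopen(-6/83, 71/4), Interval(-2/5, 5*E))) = Union(ProductSet({-7/9, -3/64, 9/2, 23/3}, Interval(-9/4, 2*pi)), ProductSet(Interval.Lopen(-6/83, 71/4), Interval(-2/5, 5*E)))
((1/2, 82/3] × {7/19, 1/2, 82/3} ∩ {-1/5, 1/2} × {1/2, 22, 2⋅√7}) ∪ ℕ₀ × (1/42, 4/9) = ℕ₀ × (1/42, 4/9)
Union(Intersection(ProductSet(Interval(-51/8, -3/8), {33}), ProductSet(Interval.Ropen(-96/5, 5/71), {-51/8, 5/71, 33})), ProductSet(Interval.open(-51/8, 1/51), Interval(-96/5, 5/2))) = Union(ProductSet(Interval(-51/8, -3/8), {33}), ProductSet(Interval.open(-51/8, 1/51), Interval(-96/5, 5/2)))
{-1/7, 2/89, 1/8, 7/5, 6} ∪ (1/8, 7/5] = {-1/7, 2/89, 6} ∪ [1/8, 7/5]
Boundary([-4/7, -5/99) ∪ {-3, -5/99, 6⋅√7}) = {-3, -4/7, -5/99, 6⋅√7}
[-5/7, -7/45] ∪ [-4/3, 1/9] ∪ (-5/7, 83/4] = [-4/3, 83/4]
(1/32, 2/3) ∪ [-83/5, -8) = [-83/5, -8) ∪ (1/32, 2/3)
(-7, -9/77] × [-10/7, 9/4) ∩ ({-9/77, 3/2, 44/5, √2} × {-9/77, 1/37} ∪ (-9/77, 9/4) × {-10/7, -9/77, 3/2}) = {-9/77} × {-9/77, 1/37}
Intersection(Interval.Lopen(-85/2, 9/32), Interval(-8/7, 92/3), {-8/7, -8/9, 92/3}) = {-8/7, -8/9}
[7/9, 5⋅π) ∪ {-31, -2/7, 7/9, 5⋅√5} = {-31, -2/7} ∪ [7/9, 5⋅π)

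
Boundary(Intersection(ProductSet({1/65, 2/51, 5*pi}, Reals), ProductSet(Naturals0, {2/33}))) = EmptySet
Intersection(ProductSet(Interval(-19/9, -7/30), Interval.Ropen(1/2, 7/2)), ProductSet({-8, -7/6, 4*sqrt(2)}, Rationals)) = ProductSet({-7/6}, Intersection(Interval.Ropen(1/2, 7/2), Rationals))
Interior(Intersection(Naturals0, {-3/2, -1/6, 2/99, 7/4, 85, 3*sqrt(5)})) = EmptySet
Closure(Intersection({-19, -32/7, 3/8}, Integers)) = {-19}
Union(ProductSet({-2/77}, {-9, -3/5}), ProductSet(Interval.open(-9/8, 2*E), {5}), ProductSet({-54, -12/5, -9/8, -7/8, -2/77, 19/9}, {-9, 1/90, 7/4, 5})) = Union(ProductSet({-2/77}, {-9, -3/5}), ProductSet({-54, -12/5, -9/8, -7/8, -2/77, 19/9}, {-9, 1/90, 7/4, 5}), ProductSet(Interval.open(-9/8, 2*E), {5}))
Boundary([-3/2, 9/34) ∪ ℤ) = {-3/2, 9/34} ∪ (ℤ \ (-3/2, 9/34))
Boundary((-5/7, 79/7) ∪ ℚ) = (-∞, -5/7] ∪ [79/7, ∞)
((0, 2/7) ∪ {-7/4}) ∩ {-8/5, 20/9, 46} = ∅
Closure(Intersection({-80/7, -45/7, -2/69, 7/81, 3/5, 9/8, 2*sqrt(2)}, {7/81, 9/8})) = {7/81, 9/8}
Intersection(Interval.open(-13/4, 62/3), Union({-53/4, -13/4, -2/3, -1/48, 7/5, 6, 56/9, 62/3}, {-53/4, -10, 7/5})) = {-2/3, -1/48, 7/5, 6, 56/9}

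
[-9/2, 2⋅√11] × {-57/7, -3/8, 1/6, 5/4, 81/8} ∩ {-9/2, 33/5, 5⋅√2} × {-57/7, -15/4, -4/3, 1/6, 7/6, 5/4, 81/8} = {-9/2, 33/5} × {-57/7, 1/6, 5/4, 81/8}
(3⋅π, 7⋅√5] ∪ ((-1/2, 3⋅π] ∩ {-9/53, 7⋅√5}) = {-9/53} ∪ (3⋅π, 7⋅√5]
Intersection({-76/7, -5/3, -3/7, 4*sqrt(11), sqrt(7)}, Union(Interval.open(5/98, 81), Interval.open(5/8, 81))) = {4*sqrt(11), sqrt(7)}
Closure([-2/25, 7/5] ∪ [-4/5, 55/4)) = [-4/5, 55/4]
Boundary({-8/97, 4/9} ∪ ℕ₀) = {-8/97, 4/9} ∪ ℕ₀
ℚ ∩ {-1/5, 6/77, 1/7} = {-1/5, 6/77, 1/7}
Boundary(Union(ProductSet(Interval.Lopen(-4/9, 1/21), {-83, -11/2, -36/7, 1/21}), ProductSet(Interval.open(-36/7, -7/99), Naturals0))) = Union(ProductSet(Interval(-36/7, -7/99), Naturals0), ProductSet(Interval(-4/9, 1/21), {-83, -11/2, -36/7, 1/21}))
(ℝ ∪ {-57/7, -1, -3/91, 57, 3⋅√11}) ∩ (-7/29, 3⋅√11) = (-7/29, 3⋅√11)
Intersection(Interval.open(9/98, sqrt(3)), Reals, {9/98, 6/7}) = {6/7}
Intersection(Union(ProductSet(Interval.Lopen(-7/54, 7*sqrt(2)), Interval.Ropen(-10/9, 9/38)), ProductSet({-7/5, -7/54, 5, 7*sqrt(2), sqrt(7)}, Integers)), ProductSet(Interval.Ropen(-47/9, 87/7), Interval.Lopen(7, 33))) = ProductSet({-7/5, -7/54, 5, 7*sqrt(2), sqrt(7)}, Range(8, 34, 1))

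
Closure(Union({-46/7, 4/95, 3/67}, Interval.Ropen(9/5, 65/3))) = Union({-46/7, 4/95, 3/67}, Interval(9/5, 65/3))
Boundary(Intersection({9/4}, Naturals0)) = EmptySet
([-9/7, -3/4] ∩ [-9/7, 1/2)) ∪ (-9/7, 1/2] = [-9/7, 1/2]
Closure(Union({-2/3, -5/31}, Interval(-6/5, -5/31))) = Interval(-6/5, -5/31)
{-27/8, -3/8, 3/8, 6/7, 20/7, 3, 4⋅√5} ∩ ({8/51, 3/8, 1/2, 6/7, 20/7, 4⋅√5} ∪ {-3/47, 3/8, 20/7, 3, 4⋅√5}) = {3/8, 6/7, 20/7, 3, 4⋅√5}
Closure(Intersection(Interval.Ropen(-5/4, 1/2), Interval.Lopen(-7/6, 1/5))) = Interval(-7/6, 1/5)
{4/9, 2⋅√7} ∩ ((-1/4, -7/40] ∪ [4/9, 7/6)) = {4/9}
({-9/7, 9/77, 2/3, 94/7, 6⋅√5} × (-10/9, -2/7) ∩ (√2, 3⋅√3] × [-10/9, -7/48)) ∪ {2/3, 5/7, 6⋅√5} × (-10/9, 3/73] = {2/3, 5/7, 6⋅√5} × (-10/9, 3/73]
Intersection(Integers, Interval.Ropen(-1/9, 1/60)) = Range(0, 1, 1)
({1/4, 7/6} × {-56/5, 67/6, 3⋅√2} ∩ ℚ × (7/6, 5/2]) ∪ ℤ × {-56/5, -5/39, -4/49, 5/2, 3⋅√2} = ℤ × {-56/5, -5/39, -4/49, 5/2, 3⋅√2}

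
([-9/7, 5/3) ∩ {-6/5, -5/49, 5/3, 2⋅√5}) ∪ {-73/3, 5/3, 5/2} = {-73/3, -6/5, -5/49, 5/3, 5/2}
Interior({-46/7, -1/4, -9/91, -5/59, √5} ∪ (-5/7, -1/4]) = (-5/7, -1/4)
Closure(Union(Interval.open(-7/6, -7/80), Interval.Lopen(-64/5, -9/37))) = Interval(-64/5, -7/80)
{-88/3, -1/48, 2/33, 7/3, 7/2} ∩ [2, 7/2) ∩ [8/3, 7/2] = ∅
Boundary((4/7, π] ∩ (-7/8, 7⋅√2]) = {4/7, π}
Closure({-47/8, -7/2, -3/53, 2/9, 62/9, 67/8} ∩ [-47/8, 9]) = {-47/8, -7/2, -3/53, 2/9, 62/9, 67/8}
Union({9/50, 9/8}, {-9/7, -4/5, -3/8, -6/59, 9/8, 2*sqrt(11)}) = {-9/7, -4/5, -3/8, -6/59, 9/50, 9/8, 2*sqrt(11)}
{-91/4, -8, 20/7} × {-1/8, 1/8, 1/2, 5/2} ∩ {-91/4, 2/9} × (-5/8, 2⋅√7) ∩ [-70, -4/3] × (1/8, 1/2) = ∅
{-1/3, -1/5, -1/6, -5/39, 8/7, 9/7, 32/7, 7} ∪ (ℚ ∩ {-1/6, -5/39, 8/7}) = {-1/3, -1/5, -1/6, -5/39, 8/7, 9/7, 32/7, 7}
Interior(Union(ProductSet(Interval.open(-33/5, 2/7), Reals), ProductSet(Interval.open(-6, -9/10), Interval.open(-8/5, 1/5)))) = ProductSet(Interval.open(-33/5, 2/7), Reals)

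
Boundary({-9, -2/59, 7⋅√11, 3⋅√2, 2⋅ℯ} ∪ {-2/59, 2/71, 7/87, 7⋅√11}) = {-9, -2/59, 2/71, 7/87, 7⋅√11, 3⋅√2, 2⋅ℯ}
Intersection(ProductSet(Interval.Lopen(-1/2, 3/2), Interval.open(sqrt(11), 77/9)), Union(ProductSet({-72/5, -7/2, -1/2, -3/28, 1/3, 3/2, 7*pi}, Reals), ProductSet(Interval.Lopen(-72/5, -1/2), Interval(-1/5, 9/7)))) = ProductSet({-3/28, 1/3, 3/2}, Interval.open(sqrt(11), 77/9))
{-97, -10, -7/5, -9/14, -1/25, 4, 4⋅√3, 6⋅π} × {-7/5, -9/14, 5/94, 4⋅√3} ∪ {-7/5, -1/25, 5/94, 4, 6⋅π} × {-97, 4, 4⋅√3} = ({-7/5, -1/25, 5/94, 4, 6⋅π} × {-97, 4, 4⋅√3}) ∪ ({-97, -10, -7/5, -9/14, -1/25, 4, 4⋅√3, 6⋅π} × {-7/5, -9/14, 5/94, 4⋅√3})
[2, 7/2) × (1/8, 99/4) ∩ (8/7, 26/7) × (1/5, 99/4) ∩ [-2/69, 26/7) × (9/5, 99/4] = [2, 7/2) × (9/5, 99/4)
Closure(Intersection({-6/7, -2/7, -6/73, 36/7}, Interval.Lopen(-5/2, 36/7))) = {-6/7, -2/7, -6/73, 36/7}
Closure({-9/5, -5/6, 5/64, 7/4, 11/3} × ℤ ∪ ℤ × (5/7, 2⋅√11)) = ({-9/5, -5/6, 5/64, 7/4, 11/3} × ℤ) ∪ (ℤ × [5/7, 2⋅√11])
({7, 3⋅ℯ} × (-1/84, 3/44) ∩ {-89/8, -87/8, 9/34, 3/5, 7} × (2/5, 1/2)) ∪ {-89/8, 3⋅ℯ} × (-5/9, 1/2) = {-89/8, 3⋅ℯ} × (-5/9, 1/2)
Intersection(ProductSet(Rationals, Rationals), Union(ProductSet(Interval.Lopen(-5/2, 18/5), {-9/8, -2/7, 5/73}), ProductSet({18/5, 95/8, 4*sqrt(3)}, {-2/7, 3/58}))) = Union(ProductSet({18/5, 95/8}, {-2/7, 3/58}), ProductSet(Intersection(Interval.Lopen(-5/2, 18/5), Rationals), {-9/8, -2/7, 5/73}))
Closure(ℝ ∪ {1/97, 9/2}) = ℝ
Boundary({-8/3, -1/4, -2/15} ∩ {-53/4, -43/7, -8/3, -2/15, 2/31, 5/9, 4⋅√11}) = {-8/3, -2/15}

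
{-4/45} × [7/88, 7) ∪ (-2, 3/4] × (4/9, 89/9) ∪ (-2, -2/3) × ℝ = ((-2, -2/3) × ℝ) ∪ ({-4/45} × [7/88, 7)) ∪ ((-2, 3/4] × (4/9, 89/9))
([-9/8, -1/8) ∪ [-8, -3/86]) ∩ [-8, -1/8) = [-8, -1/8)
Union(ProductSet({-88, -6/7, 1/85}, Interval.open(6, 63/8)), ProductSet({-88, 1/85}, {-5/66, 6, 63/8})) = Union(ProductSet({-88, 1/85}, {-5/66, 6, 63/8}), ProductSet({-88, -6/7, 1/85}, Interval.open(6, 63/8)))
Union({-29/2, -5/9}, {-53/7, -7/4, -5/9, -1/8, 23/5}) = {-29/2, -53/7, -7/4, -5/9, -1/8, 23/5}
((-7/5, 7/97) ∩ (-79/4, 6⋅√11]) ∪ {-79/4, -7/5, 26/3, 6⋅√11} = {-79/4, 26/3, 6⋅√11} ∪ [-7/5, 7/97)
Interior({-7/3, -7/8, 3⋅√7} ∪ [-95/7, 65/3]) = (-95/7, 65/3)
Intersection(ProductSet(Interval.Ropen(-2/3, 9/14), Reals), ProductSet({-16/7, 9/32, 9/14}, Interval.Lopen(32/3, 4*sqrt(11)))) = ProductSet({9/32}, Interval.Lopen(32/3, 4*sqrt(11)))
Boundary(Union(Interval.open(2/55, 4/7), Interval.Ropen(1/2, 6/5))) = {2/55, 6/5}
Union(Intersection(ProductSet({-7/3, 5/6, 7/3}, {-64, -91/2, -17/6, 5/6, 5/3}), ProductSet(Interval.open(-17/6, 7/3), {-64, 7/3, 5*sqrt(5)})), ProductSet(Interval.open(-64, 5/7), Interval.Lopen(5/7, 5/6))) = Union(ProductSet({-7/3, 5/6}, {-64}), ProductSet(Interval.open(-64, 5/7), Interval.Lopen(5/7, 5/6)))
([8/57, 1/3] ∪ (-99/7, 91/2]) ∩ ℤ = {-14, -13, …, 45}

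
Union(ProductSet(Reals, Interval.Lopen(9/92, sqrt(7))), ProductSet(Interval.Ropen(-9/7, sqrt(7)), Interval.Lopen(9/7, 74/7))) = Union(ProductSet(Interval.Ropen(-9/7, sqrt(7)), Interval.Lopen(9/7, 74/7)), ProductSet(Reals, Interval.Lopen(9/92, sqrt(7))))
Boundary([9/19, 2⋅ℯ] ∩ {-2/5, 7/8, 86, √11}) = {7/8, √11}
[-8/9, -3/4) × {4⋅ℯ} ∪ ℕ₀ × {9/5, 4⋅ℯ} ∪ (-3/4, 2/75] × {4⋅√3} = (ℕ₀ × {9/5, 4⋅ℯ}) ∪ ([-8/9, -3/4) × {4⋅ℯ}) ∪ ((-3/4, 2/75] × {4⋅√3})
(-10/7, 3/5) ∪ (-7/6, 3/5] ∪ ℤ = ℤ ∪ (-10/7, 3/5]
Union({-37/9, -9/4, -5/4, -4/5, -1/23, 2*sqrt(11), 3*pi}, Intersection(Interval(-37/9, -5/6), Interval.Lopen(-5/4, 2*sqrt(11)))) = Union({-37/9, -9/4, -4/5, -1/23, 2*sqrt(11), 3*pi}, Interval(-5/4, -5/6))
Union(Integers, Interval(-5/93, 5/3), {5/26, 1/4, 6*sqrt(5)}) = Union({6*sqrt(5)}, Integers, Interval(-5/93, 5/3))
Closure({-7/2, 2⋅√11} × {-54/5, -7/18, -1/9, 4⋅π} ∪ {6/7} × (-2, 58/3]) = ({6/7} × [-2, 58/3]) ∪ ({-7/2, 2⋅√11} × {-54/5, -7/18, -1/9, 4⋅π})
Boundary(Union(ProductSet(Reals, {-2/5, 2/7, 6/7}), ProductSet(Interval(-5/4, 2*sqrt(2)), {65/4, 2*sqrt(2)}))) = Union(ProductSet(Interval(-5/4, 2*sqrt(2)), {65/4, 2*sqrt(2)}), ProductSet(Reals, {-2/5, 2/7, 6/7}))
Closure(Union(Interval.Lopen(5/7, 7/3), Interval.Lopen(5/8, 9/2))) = Interval(5/8, 9/2)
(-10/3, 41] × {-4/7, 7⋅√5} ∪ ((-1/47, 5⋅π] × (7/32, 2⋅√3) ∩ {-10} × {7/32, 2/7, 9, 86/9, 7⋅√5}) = (-10/3, 41] × {-4/7, 7⋅√5}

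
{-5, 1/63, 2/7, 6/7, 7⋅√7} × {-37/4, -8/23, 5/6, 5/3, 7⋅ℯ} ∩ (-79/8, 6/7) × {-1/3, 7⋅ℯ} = {-5, 1/63, 2/7} × {7⋅ℯ}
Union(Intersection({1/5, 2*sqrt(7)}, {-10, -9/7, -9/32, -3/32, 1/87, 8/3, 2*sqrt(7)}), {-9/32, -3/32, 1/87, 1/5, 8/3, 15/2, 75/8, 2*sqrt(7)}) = {-9/32, -3/32, 1/87, 1/5, 8/3, 15/2, 75/8, 2*sqrt(7)}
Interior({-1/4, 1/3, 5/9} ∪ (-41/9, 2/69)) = (-41/9, 2/69)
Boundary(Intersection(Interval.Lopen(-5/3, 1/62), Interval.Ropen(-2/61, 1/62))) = {-2/61, 1/62}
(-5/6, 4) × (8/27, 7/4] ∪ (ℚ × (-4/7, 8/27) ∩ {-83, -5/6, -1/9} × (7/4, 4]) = (-5/6, 4) × (8/27, 7/4]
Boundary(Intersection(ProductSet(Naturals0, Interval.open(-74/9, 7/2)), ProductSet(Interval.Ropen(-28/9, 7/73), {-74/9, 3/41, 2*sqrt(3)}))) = ProductSet(Range(0, 1, 1), {3/41, 2*sqrt(3)})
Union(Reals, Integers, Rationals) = Reals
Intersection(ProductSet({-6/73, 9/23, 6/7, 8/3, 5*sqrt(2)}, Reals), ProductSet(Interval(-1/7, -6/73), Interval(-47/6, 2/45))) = ProductSet({-6/73}, Interval(-47/6, 2/45))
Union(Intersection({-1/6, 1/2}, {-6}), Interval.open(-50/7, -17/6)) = Interval.open(-50/7, -17/6)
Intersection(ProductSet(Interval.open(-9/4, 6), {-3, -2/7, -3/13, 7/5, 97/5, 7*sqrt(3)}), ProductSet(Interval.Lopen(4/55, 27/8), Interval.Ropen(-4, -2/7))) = ProductSet(Interval.Lopen(4/55, 27/8), {-3})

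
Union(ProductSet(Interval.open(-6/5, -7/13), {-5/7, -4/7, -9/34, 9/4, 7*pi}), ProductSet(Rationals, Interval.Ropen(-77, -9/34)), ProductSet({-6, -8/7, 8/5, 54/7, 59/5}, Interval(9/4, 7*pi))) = Union(ProductSet({-6, -8/7, 8/5, 54/7, 59/5}, Interval(9/4, 7*pi)), ProductSet(Interval.open(-6/5, -7/13), {-5/7, -4/7, -9/34, 9/4, 7*pi}), ProductSet(Rationals, Interval.Ropen(-77, -9/34)))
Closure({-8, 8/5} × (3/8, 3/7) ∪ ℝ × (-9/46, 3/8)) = (ℝ × [-9/46, 3/8]) ∪ ({-8, 8/5} × [3/8, 3/7])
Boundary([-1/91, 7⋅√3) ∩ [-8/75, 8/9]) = {-1/91, 8/9}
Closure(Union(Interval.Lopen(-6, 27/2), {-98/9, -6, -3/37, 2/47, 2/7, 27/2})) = Union({-98/9}, Interval(-6, 27/2))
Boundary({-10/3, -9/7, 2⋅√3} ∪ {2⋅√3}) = {-10/3, -9/7, 2⋅√3}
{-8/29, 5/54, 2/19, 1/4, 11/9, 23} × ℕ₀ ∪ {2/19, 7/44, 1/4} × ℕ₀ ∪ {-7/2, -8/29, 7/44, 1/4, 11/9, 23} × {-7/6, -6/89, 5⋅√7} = ({-8/29, 5/54, 2/19, 7/44, 1/4, 11/9, 23} × ℕ₀) ∪ ({-7/2, -8/29, 7/44, 1/4, 11/9, 23} × {-7/6, -6/89, 5⋅√7})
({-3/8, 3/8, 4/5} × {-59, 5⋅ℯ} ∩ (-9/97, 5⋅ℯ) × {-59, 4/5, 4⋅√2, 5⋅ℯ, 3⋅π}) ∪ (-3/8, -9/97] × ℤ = ((-3/8, -9/97] × ℤ) ∪ ({3/8, 4/5} × {-59, 5⋅ℯ})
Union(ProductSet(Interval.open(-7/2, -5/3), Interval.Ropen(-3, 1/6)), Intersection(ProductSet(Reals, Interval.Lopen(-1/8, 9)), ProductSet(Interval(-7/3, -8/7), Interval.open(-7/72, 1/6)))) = Union(ProductSet(Interval.open(-7/2, -5/3), Interval.Ropen(-3, 1/6)), ProductSet(Interval(-7/3, -8/7), Interval.open(-7/72, 1/6)))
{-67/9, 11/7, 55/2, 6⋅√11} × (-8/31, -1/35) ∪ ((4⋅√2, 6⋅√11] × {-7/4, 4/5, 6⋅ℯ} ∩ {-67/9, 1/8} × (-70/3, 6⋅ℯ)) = {-67/9, 11/7, 55/2, 6⋅√11} × (-8/31, -1/35)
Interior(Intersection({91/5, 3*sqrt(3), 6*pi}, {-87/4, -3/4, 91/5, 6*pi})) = EmptySet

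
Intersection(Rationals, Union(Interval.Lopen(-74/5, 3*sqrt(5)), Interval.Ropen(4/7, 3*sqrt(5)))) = Intersection(Interval.Lopen(-74/5, 3*sqrt(5)), Rationals)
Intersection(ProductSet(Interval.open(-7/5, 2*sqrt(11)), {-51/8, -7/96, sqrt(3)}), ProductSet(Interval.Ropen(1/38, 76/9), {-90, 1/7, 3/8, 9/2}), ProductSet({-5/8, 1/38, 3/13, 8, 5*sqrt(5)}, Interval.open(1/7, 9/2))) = EmptySet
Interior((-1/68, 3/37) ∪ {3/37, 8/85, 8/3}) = (-1/68, 3/37)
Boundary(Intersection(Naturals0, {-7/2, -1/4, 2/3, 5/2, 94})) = {94}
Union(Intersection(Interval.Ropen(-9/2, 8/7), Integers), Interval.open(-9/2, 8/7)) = Union(Interval.open(-9/2, 8/7), Range(-4, 2, 1))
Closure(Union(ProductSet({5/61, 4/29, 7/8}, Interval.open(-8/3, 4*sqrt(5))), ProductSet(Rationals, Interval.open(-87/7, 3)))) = Union(ProductSet({5/61, 4/29, 7/8}, Interval(-8/3, 4*sqrt(5))), ProductSet(Reals, Interval(-87/7, 3)))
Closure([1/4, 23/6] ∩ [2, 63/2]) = [2, 23/6]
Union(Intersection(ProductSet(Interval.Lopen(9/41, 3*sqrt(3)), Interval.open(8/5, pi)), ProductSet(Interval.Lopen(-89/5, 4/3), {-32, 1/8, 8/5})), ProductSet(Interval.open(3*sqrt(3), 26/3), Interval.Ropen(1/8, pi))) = ProductSet(Interval.open(3*sqrt(3), 26/3), Interval.Ropen(1/8, pi))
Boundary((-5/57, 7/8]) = {-5/57, 7/8}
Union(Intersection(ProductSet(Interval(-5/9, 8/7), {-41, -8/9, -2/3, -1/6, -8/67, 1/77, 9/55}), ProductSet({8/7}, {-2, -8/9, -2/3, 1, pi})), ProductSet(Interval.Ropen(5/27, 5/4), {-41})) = Union(ProductSet({8/7}, {-8/9, -2/3}), ProductSet(Interval.Ropen(5/27, 5/4), {-41}))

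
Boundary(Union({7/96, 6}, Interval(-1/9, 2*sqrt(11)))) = {-1/9, 2*sqrt(11)}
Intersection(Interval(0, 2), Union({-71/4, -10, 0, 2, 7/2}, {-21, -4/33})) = {0, 2}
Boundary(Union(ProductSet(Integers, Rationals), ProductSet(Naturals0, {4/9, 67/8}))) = ProductSet(Integers, Reals)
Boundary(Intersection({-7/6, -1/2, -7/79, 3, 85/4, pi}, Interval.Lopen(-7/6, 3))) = {-1/2, -7/79, 3}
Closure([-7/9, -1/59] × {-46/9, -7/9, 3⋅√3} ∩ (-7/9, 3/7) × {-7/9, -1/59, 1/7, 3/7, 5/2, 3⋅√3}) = [-7/9, -1/59] × {-7/9, 3⋅√3}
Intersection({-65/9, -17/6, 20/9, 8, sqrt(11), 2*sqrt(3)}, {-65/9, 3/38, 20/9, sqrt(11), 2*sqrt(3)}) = {-65/9, 20/9, sqrt(11), 2*sqrt(3)}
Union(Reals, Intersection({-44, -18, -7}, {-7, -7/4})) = Reals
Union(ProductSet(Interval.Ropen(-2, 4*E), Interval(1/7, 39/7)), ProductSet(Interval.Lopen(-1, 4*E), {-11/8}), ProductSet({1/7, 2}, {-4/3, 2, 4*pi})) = Union(ProductSet({1/7, 2}, {-4/3, 2, 4*pi}), ProductSet(Interval.Ropen(-2, 4*E), Interval(1/7, 39/7)), ProductSet(Interval.Lopen(-1, 4*E), {-11/8}))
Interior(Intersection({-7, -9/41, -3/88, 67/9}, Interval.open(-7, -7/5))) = EmptySet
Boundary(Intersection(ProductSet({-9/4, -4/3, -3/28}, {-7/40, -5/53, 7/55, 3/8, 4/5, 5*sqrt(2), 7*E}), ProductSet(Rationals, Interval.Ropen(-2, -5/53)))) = ProductSet({-9/4, -4/3, -3/28}, {-7/40})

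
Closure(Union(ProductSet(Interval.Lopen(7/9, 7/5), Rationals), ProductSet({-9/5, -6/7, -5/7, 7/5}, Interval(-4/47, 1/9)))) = Union(ProductSet({-9/5, -6/7, -5/7, 7/5}, Interval(-4/47, 1/9)), ProductSet(Interval(7/9, 7/5), Reals))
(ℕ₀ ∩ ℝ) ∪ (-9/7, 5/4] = (-9/7, 5/4] ∪ ℕ₀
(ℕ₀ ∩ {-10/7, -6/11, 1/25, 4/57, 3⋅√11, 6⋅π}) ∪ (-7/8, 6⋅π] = (-7/8, 6⋅π]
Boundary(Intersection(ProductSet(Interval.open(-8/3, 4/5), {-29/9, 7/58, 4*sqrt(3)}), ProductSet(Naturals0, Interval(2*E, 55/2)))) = ProductSet(Range(0, 1, 1), {4*sqrt(3)})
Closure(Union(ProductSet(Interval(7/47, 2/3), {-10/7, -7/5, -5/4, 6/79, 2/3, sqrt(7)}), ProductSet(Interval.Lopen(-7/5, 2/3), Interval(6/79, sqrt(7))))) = Union(ProductSet(Interval(-7/5, 2/3), Interval(6/79, sqrt(7))), ProductSet(Interval(7/47, 2/3), {-10/7, -7/5, -5/4, 6/79, 2/3, sqrt(7)}))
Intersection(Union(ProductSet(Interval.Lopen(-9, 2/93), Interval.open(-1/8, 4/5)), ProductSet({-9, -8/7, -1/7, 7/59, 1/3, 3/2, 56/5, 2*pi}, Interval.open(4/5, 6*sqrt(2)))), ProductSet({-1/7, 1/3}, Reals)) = Union(ProductSet({-1/7}, Interval.open(-1/8, 4/5)), ProductSet({-1/7, 1/3}, Interval.open(4/5, 6*sqrt(2))))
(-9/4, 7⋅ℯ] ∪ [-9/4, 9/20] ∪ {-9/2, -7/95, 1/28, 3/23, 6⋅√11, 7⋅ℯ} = {-9/2, 6⋅√11} ∪ [-9/4, 7⋅ℯ]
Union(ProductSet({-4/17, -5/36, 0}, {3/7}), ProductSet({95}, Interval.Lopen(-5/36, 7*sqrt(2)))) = Union(ProductSet({95}, Interval.Lopen(-5/36, 7*sqrt(2))), ProductSet({-4/17, -5/36, 0}, {3/7}))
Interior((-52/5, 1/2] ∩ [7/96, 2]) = (7/96, 1/2)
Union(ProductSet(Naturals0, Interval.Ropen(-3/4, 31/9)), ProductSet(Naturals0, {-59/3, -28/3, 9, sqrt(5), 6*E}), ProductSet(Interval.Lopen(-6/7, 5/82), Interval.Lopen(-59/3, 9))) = Union(ProductSet(Interval.Lopen(-6/7, 5/82), Interval.Lopen(-59/3, 9)), ProductSet(Naturals0, Union({-59/3, -28/3, 9, 6*E}, Interval.Ropen(-3/4, 31/9))))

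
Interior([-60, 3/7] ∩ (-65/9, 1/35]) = (-65/9, 1/35)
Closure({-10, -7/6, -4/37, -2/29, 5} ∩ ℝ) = {-10, -7/6, -4/37, -2/29, 5}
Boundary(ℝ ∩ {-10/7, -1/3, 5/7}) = {-10/7, -1/3, 5/7}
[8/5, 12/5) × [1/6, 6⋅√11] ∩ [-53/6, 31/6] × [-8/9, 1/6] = [8/5, 12/5) × {1/6}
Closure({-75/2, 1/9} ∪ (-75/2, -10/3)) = [-75/2, -10/3] ∪ {1/9}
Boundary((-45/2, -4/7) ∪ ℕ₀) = {-45/2, -4/7} ∪ (ℕ₀ \ (-45/2, -4/7))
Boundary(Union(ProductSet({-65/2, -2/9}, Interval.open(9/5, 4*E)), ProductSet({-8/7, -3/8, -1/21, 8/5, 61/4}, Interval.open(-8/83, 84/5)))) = Union(ProductSet({-65/2, -2/9}, Interval(9/5, 4*E)), ProductSet({-8/7, -3/8, -1/21, 8/5, 61/4}, Interval(-8/83, 84/5)))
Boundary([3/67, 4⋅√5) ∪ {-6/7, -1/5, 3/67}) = {-6/7, -1/5, 3/67, 4⋅√5}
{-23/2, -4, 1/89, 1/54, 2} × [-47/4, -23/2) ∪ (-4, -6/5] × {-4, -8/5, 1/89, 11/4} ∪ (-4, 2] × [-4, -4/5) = ((-4, -6/5] × {-4, -8/5, 1/89, 11/4}) ∪ ((-4, 2] × [-4, -4/5)) ∪ ({-23/2, -4, 1/89, 1/54, 2} × [-47/4, -23/2))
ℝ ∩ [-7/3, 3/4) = [-7/3, 3/4)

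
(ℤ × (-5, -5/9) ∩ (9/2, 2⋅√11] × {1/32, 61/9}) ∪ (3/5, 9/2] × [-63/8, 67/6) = (3/5, 9/2] × [-63/8, 67/6)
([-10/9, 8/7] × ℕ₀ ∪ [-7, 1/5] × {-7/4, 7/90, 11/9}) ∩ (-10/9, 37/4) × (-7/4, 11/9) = ((-10/9, 1/5] × {7/90}) ∪ ((-10/9, 8/7] × {0, 1})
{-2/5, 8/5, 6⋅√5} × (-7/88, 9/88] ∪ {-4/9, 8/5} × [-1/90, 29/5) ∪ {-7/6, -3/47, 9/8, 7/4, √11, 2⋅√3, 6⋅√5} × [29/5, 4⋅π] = ({-4/9, 8/5} × [-1/90, 29/5)) ∪ ({-2/5, 8/5, 6⋅√5} × (-7/88, 9/88]) ∪ ({-7/6, -3/47, 9/8, 7/4, √11, 2⋅√3, 6⋅√5} × [29/5, 4⋅π])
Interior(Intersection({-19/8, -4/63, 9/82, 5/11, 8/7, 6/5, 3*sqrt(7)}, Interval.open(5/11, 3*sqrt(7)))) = EmptySet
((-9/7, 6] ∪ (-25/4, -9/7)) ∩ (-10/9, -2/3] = (-10/9, -2/3]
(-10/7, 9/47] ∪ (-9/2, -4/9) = (-9/2, 9/47]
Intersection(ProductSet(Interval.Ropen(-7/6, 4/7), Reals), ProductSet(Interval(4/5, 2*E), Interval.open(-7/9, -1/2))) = EmptySet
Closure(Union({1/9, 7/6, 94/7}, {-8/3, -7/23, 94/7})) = {-8/3, -7/23, 1/9, 7/6, 94/7}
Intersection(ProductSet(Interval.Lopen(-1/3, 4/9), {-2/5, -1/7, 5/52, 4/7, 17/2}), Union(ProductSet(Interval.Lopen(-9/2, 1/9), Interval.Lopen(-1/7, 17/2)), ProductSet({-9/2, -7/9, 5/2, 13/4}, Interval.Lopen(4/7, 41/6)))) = ProductSet(Interval.Lopen(-1/3, 1/9), {5/52, 4/7, 17/2})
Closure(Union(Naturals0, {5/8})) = Union({5/8}, Naturals0)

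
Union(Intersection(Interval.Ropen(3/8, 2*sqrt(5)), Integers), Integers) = Integers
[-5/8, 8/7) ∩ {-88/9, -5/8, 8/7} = {-5/8}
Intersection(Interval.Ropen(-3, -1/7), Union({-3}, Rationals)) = Intersection(Interval.Ropen(-3, -1/7), Rationals)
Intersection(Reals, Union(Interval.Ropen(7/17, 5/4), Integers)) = Union(Integers, Interval.Ropen(7/17, 5/4))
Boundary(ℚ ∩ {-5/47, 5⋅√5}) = {-5/47}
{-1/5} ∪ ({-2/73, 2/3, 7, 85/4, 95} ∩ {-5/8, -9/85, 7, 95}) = {-1/5, 7, 95}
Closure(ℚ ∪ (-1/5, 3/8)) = ℚ ∪ (-∞, ∞)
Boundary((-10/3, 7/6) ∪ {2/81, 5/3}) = {-10/3, 7/6, 5/3}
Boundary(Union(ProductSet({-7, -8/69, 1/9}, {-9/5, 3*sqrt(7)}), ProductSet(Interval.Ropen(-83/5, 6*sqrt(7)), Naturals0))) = Union(ProductSet({-7, -8/69, 1/9}, {-9/5, 3*sqrt(7)}), ProductSet(Interval(-83/5, 6*sqrt(7)), Naturals0))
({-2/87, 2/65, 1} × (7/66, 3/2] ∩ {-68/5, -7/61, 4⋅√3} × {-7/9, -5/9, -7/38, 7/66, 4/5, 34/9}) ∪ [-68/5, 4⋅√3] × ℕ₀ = [-68/5, 4⋅√3] × ℕ₀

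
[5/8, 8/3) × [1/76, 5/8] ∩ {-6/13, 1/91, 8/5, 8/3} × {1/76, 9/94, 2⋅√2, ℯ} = {8/5} × {1/76, 9/94}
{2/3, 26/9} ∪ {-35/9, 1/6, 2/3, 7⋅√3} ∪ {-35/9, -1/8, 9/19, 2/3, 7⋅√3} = {-35/9, -1/8, 1/6, 9/19, 2/3, 26/9, 7⋅√3}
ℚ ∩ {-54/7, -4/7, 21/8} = {-54/7, -4/7, 21/8}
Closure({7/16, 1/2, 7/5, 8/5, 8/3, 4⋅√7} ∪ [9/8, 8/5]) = {7/16, 1/2, 8/3, 4⋅√7} ∪ [9/8, 8/5]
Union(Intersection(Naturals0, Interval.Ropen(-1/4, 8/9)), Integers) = Integers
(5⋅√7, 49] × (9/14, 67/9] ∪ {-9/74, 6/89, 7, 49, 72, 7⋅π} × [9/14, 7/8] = ({-9/74, 6/89, 7, 49, 72, 7⋅π} × [9/14, 7/8]) ∪ ((5⋅√7, 49] × (9/14, 67/9])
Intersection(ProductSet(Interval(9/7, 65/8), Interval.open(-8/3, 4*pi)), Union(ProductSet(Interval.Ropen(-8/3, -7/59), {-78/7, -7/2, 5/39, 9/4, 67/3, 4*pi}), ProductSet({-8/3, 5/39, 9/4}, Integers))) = ProductSet({9/4}, Range(-2, 13, 1))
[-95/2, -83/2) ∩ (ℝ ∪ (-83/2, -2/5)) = [-95/2, -83/2)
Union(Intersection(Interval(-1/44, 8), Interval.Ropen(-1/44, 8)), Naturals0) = Union(Interval(-1/44, 8), Naturals0)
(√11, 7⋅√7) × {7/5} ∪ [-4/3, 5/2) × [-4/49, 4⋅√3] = ((√11, 7⋅√7) × {7/5}) ∪ ([-4/3, 5/2) × [-4/49, 4⋅√3])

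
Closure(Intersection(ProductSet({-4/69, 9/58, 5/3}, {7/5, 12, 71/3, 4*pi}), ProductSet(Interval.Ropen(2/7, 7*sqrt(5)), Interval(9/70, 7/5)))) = ProductSet({5/3}, {7/5})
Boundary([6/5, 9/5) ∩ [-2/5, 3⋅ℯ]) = {6/5, 9/5}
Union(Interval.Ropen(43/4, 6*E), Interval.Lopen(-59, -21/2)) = Union(Interval.Lopen(-59, -21/2), Interval.Ropen(43/4, 6*E))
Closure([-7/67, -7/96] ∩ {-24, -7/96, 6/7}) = {-7/96}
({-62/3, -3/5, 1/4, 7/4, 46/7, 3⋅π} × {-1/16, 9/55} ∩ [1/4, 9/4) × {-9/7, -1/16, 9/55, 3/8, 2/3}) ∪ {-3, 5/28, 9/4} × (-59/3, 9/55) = ({1/4, 7/4} × {-1/16, 9/55}) ∪ ({-3, 5/28, 9/4} × (-59/3, 9/55))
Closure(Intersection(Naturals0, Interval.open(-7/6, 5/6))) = Range(0, 1, 1)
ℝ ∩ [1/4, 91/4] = [1/4, 91/4]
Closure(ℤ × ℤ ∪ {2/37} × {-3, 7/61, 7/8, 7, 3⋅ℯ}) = (ℤ × ℤ) ∪ ({2/37} × {-3, 7/61, 7/8, 7, 3⋅ℯ})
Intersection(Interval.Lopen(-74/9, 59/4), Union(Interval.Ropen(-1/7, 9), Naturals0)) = Union(Interval(-1/7, 9), Range(0, 15, 1))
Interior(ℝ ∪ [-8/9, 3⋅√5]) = (-∞, ∞)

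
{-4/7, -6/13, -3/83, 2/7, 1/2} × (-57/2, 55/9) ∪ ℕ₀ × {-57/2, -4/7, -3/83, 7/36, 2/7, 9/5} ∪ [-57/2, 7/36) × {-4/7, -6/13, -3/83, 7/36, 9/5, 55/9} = (ℕ₀ × {-57/2, -4/7, -3/83, 7/36, 2/7, 9/5}) ∪ ({-4/7, -6/13, -3/83, 2/7, 1/2} × (-57/2, 55/9)) ∪ ([-57/2, 7/36) × {-4/7, -6/13, -3/83, 7/36, 9/5, 55/9})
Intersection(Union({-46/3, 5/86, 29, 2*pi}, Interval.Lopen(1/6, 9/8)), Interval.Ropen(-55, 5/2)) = Union({-46/3, 5/86}, Interval.Lopen(1/6, 9/8))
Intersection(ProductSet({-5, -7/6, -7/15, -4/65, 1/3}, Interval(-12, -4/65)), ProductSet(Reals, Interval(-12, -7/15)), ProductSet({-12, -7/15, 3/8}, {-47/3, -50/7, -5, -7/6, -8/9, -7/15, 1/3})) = ProductSet({-7/15}, {-50/7, -5, -7/6, -8/9, -7/15})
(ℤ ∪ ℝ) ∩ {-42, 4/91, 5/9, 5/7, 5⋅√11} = {-42, 4/91, 5/9, 5/7, 5⋅√11}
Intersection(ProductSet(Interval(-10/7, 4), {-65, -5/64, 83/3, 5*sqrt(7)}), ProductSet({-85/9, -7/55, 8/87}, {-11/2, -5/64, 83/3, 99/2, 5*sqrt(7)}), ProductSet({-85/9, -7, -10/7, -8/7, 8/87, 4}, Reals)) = ProductSet({8/87}, {-5/64, 83/3, 5*sqrt(7)})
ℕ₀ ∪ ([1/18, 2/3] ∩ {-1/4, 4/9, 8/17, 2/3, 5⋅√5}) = ℕ₀ ∪ {4/9, 8/17, 2/3}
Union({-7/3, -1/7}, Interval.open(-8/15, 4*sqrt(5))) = Union({-7/3}, Interval.open(-8/15, 4*sqrt(5)))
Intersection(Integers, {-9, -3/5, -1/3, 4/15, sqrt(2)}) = {-9}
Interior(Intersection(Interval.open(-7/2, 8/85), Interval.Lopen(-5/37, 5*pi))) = Interval.open(-5/37, 8/85)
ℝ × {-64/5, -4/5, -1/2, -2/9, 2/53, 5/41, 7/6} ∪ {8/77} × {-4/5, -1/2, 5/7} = ({8/77} × {-4/5, -1/2, 5/7}) ∪ (ℝ × {-64/5, -4/5, -1/2, -2/9, 2/53, 5/41, 7/6})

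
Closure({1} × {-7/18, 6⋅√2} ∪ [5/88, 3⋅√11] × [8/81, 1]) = ({1} × {-7/18, 6⋅√2}) ∪ ([5/88, 3⋅√11] × [8/81, 1])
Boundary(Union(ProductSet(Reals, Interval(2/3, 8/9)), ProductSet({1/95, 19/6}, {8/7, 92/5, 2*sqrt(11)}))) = Union(ProductSet({1/95, 19/6}, {8/7, 92/5, 2*sqrt(11)}), ProductSet(Reals, {2/3, 8/9}))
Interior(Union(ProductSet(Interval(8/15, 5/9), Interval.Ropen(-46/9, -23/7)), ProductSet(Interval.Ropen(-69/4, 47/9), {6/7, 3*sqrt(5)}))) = ProductSet(Interval.open(8/15, 5/9), Interval.open(-46/9, -23/7))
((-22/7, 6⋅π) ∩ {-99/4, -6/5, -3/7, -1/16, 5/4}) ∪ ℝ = ℝ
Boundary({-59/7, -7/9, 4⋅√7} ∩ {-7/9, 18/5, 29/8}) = {-7/9}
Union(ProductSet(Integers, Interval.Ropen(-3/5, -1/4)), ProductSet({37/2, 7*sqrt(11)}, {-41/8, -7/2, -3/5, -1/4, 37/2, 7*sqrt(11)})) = Union(ProductSet({37/2, 7*sqrt(11)}, {-41/8, -7/2, -3/5, -1/4, 37/2, 7*sqrt(11)}), ProductSet(Integers, Interval.Ropen(-3/5, -1/4)))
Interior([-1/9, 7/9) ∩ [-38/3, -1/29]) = (-1/9, -1/29)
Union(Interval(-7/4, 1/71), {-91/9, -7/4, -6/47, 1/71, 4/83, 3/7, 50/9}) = Union({-91/9, 4/83, 3/7, 50/9}, Interval(-7/4, 1/71))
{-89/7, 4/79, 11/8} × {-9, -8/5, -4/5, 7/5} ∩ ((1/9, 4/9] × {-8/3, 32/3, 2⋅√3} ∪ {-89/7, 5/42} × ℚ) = {-89/7} × {-9, -8/5, -4/5, 7/5}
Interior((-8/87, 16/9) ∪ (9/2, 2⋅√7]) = (-8/87, 16/9) ∪ (9/2, 2⋅√7)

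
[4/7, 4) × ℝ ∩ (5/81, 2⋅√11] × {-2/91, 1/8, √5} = [4/7, 4) × {-2/91, 1/8, √5}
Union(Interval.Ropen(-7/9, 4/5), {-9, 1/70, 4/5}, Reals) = Interval(-oo, oo)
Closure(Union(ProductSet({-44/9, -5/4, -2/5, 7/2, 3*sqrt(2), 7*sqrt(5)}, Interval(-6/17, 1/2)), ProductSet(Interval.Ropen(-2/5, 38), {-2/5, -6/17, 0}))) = Union(ProductSet({-44/9, -5/4, -2/5, 7/2, 3*sqrt(2), 7*sqrt(5)}, Interval(-6/17, 1/2)), ProductSet(Interval(-2/5, 38), {-2/5, -6/17, 0}))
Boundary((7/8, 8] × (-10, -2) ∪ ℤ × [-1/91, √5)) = ({7/8, 8} × [-10, -2]) ∪ (ℤ × [-1/91, √5]) ∪ ([7/8, 8] × {-10, -2})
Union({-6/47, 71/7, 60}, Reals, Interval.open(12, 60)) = Interval(-oo, oo)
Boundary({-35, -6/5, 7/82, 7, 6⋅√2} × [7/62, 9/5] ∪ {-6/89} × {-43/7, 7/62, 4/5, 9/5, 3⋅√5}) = ({-6/89} × {-43/7, 7/62, 4/5, 9/5, 3⋅√5}) ∪ ({-35, -6/5, 7/82, 7, 6⋅√2} × [7/62, 9/5])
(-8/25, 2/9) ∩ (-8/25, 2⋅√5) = (-8/25, 2/9)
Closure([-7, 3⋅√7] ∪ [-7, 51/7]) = [-7, 3⋅√7]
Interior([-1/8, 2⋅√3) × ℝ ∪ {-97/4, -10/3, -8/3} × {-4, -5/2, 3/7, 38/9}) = (-1/8, 2⋅√3) × ℝ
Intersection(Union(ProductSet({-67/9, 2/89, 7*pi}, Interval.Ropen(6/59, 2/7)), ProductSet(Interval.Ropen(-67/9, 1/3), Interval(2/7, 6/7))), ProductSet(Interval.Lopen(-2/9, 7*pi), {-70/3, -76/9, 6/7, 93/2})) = ProductSet(Interval.open(-2/9, 1/3), {6/7})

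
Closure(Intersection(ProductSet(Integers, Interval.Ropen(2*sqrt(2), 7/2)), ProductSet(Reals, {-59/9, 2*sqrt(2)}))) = ProductSet(Integers, {2*sqrt(2)})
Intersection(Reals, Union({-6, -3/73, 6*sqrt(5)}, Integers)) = Union({-3/73, 6*sqrt(5)}, Integers)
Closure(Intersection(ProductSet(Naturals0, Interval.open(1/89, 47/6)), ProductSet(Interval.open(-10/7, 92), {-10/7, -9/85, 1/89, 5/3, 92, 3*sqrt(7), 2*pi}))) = ProductSet(Range(0, 92, 1), {5/3, 2*pi})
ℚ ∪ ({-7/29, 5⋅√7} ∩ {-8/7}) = ℚ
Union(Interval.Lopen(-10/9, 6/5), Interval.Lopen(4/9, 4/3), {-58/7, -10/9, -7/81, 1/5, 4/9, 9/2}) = Union({-58/7, 9/2}, Interval(-10/9, 4/3))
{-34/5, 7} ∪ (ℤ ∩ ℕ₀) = {-34/5} ∪ ℕ₀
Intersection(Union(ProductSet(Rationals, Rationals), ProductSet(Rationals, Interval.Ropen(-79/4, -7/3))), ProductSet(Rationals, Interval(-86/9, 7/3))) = ProductSet(Rationals, Union(Intersection(Interval(-86/9, 7/3), Rationals), Interval(-86/9, -7/3)))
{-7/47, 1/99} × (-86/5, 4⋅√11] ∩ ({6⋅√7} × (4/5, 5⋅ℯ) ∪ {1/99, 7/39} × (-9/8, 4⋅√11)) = {1/99} × (-9/8, 4⋅√11)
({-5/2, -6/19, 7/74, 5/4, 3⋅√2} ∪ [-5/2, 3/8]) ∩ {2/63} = {2/63}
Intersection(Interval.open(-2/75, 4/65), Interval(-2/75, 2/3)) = Interval.open(-2/75, 4/65)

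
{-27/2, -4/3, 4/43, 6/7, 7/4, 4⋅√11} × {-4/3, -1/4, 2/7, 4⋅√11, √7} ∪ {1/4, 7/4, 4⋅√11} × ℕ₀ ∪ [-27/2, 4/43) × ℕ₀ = (([-27/2, 4/43) ∪ {1/4, 7/4, 4⋅√11}) × ℕ₀) ∪ ({-27/2, -4/3, 4/43, 6/7, 7/4, 4⋅√11} × {-4/3, -1/4, 2/7, 4⋅√11, √7})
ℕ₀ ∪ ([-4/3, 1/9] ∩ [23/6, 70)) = ℕ₀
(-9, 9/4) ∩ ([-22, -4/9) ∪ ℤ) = (-9, -4/9) ∪ {-8, -7, …, 2}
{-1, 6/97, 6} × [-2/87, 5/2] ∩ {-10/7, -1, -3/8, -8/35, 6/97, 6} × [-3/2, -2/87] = {-1, 6/97, 6} × {-2/87}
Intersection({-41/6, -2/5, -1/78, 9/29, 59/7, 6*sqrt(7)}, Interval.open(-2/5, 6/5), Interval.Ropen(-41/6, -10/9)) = EmptySet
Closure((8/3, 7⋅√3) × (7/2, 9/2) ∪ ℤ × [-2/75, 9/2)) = (ℤ × [-2/75, 9/2]) ∪ ({8/3, 7⋅√3} × [7/2, 9/2]) ∪ ([8/3, 7⋅√3] × {7/2, 9/2}) ∪ ((8/3, 7⋅√3) × (7/2, 9/2))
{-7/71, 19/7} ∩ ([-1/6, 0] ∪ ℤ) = {-7/71}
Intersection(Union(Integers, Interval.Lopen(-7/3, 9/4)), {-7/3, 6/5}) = {6/5}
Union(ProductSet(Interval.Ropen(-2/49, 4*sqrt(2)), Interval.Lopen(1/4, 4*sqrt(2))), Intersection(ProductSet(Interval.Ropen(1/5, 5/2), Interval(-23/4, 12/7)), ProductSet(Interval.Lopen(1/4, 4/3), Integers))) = Union(ProductSet(Interval.Ropen(-2/49, 4*sqrt(2)), Interval.Lopen(1/4, 4*sqrt(2))), ProductSet(Interval.Lopen(1/4, 4/3), Range(-5, 2, 1)))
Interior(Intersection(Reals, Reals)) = Reals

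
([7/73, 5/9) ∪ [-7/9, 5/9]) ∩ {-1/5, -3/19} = {-1/5, -3/19}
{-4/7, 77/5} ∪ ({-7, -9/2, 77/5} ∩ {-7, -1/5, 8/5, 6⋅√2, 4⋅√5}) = {-7, -4/7, 77/5}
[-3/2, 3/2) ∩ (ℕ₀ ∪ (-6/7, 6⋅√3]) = (-6/7, 3/2) ∪ {0, 1}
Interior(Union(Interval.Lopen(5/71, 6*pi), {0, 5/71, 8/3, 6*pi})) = Interval.open(5/71, 6*pi)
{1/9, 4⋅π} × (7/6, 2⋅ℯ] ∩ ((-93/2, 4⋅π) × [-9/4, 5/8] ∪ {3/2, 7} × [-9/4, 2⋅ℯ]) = ∅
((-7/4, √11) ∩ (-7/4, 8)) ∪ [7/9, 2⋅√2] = (-7/4, √11)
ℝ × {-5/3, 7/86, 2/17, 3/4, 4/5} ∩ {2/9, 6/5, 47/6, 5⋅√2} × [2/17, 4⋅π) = {2/9, 6/5, 47/6, 5⋅√2} × {2/17, 3/4, 4/5}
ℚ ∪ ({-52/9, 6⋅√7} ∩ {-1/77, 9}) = ℚ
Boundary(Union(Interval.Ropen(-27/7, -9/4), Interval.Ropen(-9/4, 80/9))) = {-27/7, 80/9}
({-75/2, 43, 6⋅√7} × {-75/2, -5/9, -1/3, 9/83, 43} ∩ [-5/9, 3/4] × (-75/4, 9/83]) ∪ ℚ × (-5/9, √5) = ℚ × (-5/9, √5)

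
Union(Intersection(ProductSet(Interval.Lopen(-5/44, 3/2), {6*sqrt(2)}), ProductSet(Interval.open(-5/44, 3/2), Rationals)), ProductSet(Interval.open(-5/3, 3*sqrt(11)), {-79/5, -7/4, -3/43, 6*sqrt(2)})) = ProductSet(Interval.open(-5/3, 3*sqrt(11)), {-79/5, -7/4, -3/43, 6*sqrt(2)})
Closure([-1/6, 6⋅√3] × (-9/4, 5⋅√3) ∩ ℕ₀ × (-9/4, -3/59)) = {0, 1, …, 10} × [-9/4, -3/59]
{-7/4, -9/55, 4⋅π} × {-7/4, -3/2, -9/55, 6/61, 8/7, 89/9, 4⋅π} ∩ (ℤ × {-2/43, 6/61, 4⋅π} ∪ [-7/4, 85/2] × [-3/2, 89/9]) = {-7/4, -9/55, 4⋅π} × {-3/2, -9/55, 6/61, 8/7, 89/9}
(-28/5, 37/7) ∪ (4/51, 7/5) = (-28/5, 37/7)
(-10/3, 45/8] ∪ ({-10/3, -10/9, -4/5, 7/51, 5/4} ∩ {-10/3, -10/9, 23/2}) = [-10/3, 45/8]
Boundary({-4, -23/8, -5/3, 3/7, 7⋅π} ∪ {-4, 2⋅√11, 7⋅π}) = {-4, -23/8, -5/3, 3/7, 2⋅√11, 7⋅π}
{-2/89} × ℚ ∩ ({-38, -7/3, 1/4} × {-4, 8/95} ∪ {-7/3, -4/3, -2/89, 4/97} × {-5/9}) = {-2/89} × {-5/9}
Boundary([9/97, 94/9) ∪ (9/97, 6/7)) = {9/97, 94/9}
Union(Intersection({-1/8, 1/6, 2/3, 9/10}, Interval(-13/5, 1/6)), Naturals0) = Union({-1/8, 1/6}, Naturals0)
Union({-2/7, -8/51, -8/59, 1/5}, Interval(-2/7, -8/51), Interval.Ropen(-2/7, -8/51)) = Union({-8/59, 1/5}, Interval(-2/7, -8/51))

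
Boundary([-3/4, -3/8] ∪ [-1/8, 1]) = {-3/4, -3/8, -1/8, 1}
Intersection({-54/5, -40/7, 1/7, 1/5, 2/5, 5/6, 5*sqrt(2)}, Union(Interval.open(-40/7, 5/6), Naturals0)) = {1/7, 1/5, 2/5}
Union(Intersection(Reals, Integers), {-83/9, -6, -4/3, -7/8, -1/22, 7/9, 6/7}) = Union({-83/9, -4/3, -7/8, -1/22, 7/9, 6/7}, Integers)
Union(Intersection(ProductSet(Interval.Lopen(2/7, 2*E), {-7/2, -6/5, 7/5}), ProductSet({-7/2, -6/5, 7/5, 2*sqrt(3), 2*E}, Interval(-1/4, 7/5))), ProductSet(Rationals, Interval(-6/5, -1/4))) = Union(ProductSet({7/5, 2*sqrt(3), 2*E}, {7/5}), ProductSet(Rationals, Interval(-6/5, -1/4)))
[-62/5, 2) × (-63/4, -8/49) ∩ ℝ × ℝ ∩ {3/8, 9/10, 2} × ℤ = {3/8, 9/10} × {-15, -14, …, -1}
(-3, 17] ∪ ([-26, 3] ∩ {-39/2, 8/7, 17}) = {-39/2} ∪ (-3, 17]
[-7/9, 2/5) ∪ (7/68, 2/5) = [-7/9, 2/5)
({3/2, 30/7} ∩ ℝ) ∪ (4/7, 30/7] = (4/7, 30/7]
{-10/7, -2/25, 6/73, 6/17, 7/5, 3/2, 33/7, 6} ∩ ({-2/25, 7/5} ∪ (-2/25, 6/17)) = {-2/25, 6/73, 7/5}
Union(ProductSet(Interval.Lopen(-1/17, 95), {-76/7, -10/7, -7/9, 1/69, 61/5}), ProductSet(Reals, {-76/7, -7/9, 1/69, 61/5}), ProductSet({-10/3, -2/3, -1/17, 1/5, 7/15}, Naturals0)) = Union(ProductSet({-10/3, -2/3, -1/17, 1/5, 7/15}, Naturals0), ProductSet(Interval.Lopen(-1/17, 95), {-76/7, -10/7, -7/9, 1/69, 61/5}), ProductSet(Reals, {-76/7, -7/9, 1/69, 61/5}))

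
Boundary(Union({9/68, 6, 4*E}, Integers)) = Union({9/68, 4*E}, Integers)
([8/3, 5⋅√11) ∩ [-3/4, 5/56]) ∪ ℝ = ℝ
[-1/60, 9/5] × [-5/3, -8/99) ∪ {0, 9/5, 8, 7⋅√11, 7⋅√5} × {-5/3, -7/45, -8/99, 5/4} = ([-1/60, 9/5] × [-5/3, -8/99)) ∪ ({0, 9/5, 8, 7⋅√11, 7⋅√5} × {-5/3, -7/45, -8/99, 5/4})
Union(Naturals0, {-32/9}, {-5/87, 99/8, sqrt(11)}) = Union({-32/9, -5/87, 99/8, sqrt(11)}, Naturals0)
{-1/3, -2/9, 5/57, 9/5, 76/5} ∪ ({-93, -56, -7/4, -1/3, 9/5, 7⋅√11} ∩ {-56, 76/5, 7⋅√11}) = {-56, -1/3, -2/9, 5/57, 9/5, 76/5, 7⋅√11}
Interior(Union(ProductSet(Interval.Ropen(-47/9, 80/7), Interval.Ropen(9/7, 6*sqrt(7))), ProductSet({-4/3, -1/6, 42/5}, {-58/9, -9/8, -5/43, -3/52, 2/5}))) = ProductSet(Interval.open(-47/9, 80/7), Interval.open(9/7, 6*sqrt(7)))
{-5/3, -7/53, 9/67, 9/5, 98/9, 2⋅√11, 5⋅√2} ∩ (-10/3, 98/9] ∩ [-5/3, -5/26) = {-5/3}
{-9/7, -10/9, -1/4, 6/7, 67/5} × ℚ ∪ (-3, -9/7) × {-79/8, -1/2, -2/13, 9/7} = ({-9/7, -10/9, -1/4, 6/7, 67/5} × ℚ) ∪ ((-3, -9/7) × {-79/8, -1/2, -2/13, 9/7})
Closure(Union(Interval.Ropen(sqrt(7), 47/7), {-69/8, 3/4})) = Union({-69/8, 3/4}, Interval(sqrt(7), 47/7))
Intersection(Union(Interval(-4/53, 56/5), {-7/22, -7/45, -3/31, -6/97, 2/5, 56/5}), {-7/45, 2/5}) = {-7/45, 2/5}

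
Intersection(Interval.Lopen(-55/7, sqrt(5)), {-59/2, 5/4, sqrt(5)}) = {5/4, sqrt(5)}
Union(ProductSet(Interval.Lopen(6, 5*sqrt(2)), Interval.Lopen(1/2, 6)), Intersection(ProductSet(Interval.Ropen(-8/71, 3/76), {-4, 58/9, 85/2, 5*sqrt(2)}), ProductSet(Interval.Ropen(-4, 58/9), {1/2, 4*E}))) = ProductSet(Interval.Lopen(6, 5*sqrt(2)), Interval.Lopen(1/2, 6))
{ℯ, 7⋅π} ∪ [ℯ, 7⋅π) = [ℯ, 7⋅π]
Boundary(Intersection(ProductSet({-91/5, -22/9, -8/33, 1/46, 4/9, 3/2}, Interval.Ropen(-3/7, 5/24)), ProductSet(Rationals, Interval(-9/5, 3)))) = ProductSet({-91/5, -22/9, -8/33, 1/46, 4/9, 3/2}, Interval(-3/7, 5/24))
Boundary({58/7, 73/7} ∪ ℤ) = ℤ ∪ {58/7, 73/7}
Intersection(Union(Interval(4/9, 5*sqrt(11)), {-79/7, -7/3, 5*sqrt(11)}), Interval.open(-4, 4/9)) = {-7/3}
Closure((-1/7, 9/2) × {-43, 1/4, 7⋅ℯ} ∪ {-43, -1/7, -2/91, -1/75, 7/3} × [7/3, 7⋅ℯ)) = ([-1/7, 9/2] × {-43, 1/4, 7⋅ℯ}) ∪ ({-43, -1/7, -2/91, -1/75, 7/3} × [7/3, 7⋅ℯ])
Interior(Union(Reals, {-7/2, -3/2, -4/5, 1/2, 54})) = Reals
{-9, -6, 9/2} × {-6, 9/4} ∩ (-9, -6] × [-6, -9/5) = {-6} × {-6}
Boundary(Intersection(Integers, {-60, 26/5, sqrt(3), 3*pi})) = {-60}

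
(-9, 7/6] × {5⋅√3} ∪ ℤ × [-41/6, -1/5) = (ℤ × [-41/6, -1/5)) ∪ ((-9, 7/6] × {5⋅√3})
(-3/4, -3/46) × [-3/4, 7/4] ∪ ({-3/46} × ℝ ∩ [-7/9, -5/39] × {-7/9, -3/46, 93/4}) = (-3/4, -3/46) × [-3/4, 7/4]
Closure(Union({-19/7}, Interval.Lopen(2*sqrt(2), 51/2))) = Union({-19/7}, Interval(2*sqrt(2), 51/2))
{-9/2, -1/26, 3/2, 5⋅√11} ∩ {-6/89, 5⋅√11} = {5⋅√11}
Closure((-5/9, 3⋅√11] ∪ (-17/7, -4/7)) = [-17/7, -4/7] ∪ [-5/9, 3⋅√11]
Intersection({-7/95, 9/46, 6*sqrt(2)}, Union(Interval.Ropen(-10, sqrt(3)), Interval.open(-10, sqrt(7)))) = {-7/95, 9/46}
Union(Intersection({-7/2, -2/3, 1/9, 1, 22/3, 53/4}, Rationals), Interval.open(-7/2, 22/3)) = Union({53/4}, Interval(-7/2, 22/3))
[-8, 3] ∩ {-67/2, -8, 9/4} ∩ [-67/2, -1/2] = {-8}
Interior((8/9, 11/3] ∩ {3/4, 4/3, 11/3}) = ∅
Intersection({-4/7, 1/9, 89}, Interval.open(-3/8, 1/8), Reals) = {1/9}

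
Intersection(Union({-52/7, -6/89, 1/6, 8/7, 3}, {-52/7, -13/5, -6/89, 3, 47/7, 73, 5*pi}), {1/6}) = {1/6}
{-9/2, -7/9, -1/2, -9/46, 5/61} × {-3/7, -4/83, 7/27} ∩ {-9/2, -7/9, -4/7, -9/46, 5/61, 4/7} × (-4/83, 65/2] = {-9/2, -7/9, -9/46, 5/61} × {7/27}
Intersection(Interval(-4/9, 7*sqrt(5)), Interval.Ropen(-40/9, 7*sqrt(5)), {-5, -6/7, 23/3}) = {23/3}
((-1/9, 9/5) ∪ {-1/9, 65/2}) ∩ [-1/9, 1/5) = [-1/9, 1/5)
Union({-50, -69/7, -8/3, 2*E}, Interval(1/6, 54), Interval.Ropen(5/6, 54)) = Union({-50, -69/7, -8/3}, Interval(1/6, 54))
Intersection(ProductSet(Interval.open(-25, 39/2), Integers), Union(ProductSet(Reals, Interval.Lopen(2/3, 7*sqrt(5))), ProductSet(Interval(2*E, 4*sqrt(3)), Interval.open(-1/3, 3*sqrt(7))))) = Union(ProductSet(Interval.open(-25, 39/2), Range(1, 16, 1)), ProductSet(Interval(2*E, 4*sqrt(3)), Range(0, 8, 1)))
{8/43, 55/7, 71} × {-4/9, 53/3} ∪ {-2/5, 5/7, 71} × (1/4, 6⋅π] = ({8/43, 55/7, 71} × {-4/9, 53/3}) ∪ ({-2/5, 5/7, 71} × (1/4, 6⋅π])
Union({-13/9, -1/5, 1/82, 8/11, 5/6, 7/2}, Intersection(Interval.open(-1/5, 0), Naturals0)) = {-13/9, -1/5, 1/82, 8/11, 5/6, 7/2}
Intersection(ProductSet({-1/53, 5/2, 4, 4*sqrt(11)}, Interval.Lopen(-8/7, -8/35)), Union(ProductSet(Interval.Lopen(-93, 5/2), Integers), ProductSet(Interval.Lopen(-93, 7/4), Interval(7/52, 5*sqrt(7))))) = ProductSet({-1/53, 5/2}, Range(-1, 0, 1))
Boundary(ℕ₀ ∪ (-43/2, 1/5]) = {-43/2, 1/5} ∪ (ℕ₀ \ (-43/2, 1/5))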